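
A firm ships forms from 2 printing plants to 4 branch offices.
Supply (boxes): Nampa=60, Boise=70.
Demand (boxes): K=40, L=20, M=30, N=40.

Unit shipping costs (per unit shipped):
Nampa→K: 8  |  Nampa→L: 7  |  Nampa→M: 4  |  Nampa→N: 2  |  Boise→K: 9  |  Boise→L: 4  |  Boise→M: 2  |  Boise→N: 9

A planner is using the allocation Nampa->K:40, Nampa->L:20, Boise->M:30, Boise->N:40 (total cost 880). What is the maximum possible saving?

320

Current plan cost = 40·8 + 20·7 + 30·2 + 40·9 = 880.
Optimal plan:
  Nampa->K: 20 × 8 = 160
  Nampa->N: 40 × 2 = 80
  Boise->K: 20 × 9 = 180
  Boise->L: 20 × 4 = 80
  Boise->M: 30 × 2 = 60
Optimal cost = 560.
Saving = 880 − 560 = 320.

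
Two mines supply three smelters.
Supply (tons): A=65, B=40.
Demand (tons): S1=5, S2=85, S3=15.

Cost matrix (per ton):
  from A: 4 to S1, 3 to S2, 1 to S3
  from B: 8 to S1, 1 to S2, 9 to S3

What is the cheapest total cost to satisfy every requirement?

An optimal shipping plan:
  A->S1: 5 × 4 = 20
  A->S2: 45 × 3 = 135
  A->S3: 15 × 1 = 15
  B->S2: 40 × 1 = 40
Total = 20 + 135 + 15 + 40 = 210.

210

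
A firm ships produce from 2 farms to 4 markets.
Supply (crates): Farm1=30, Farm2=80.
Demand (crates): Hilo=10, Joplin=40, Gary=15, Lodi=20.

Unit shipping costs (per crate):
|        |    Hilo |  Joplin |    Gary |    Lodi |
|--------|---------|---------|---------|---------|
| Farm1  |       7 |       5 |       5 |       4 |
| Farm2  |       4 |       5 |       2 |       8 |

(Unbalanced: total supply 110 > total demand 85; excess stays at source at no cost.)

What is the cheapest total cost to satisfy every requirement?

One minimum-cost allocation:
  Farm1->Joplin: 10 × 5 = 50
  Farm1->Lodi: 20 × 4 = 80
  Farm2->Hilo: 10 × 4 = 40
  Farm2->Joplin: 30 × 5 = 150
  Farm2->Gary: 15 × 2 = 30
Total = 50 + 80 + 40 + 150 + 30 = 350.

350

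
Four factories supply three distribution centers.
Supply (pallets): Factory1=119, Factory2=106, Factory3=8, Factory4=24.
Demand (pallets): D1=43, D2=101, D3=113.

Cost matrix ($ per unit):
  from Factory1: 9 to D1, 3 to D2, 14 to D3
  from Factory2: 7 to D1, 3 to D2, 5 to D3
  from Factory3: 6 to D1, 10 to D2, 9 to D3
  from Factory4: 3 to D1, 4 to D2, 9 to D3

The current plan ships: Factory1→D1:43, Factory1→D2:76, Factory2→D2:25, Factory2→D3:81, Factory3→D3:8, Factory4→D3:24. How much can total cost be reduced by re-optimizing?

247

Current plan cost = 43·9 + 76·3 + 25·3 + 81·5 + 8·9 + 24·9 = $1383.
Optimal plan:
  Factory1 to D1: 18 × $9 = $162
  Factory1 to D2: 101 × $3 = $303
  Factory2 to D3: 106 × $5 = $530
  Factory3 to D1: 1 × $6 = $6
  Factory3 to D3: 7 × $9 = $63
  Factory4 to D1: 24 × $3 = $72
Optimal cost = $1136.
Saving = 1383 − 1136 = $247.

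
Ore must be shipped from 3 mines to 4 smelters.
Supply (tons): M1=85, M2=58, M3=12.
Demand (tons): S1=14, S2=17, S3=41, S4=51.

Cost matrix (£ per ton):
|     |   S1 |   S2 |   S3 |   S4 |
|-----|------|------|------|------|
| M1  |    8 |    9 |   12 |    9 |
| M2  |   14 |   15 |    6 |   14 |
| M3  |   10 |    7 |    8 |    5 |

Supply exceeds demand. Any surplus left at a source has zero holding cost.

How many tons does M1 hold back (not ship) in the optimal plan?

15

An optimal plan:
  M1->S1: 14 × £8 = £112
  M1->S2: 17 × £9 = £153
  M1->S4: 39 × £9 = £351
  M2->S3: 41 × £6 = £246
  M3->S4: 12 × £5 = £60
Total cost = £922.
M1 ships 70 of its 85, leaving 15.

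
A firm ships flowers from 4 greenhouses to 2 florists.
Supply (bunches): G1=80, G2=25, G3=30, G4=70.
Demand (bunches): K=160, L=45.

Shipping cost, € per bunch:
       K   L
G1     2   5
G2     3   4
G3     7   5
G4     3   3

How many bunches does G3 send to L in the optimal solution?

The minimum-cost plan:
  G1 to K: 80 × €2 = €160
  G2 to K: 25 × €3 = €75
  G3 to L: 30 × €5 = €150
  G4 to K: 55 × €3 = €165
  G4 to L: 15 × €3 = €45
Total cost = €595.
So G3→L carries 30 bunches.

30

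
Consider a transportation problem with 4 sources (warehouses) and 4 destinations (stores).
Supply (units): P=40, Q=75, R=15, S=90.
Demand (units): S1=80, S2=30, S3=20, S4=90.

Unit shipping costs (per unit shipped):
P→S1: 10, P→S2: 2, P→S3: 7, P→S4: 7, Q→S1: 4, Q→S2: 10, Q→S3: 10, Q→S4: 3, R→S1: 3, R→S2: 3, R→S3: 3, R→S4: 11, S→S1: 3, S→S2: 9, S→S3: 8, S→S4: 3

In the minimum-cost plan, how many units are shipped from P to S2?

The minimum-cost plan:
  P→S2: 30 × 2 = 60
  P→S3: 5 × 7 = 35
  P→S4: 5 × 7 = 35
  Q→S4: 75 × 3 = 225
  R→S3: 15 × 3 = 45
  S→S1: 80 × 3 = 240
  S→S4: 10 × 3 = 30
Total cost = 670.
So P→S2 carries 30 units.

30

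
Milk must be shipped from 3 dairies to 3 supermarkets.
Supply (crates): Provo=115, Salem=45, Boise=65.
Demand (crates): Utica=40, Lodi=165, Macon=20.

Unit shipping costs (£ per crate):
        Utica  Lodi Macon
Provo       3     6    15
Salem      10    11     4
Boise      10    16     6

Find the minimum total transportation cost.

An optimal shipping plan:
  Provo to Lodi: 115 crates
  Salem to Lodi: 45 crates
  Boise to Utica: 40 crates
  Boise to Lodi: 5 crates
  Boise to Macon: 20 crates
Total cost = £1785.

1785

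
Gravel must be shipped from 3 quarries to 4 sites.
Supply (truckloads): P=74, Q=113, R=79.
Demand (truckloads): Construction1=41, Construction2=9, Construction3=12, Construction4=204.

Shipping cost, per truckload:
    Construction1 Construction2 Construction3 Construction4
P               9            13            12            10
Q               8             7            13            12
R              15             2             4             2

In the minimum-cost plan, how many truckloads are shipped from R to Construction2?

0

Solving gives:
  P to Construction4: 74 truckloads
  Q to Construction1: 41 truckloads
  Q to Construction2: 9 truckloads
  Q to Construction3: 12 truckloads
  Q to Construction4: 51 truckloads
  R to Construction4: 79 truckloads
Total cost = 2057.
The route R→Construction2 is not used.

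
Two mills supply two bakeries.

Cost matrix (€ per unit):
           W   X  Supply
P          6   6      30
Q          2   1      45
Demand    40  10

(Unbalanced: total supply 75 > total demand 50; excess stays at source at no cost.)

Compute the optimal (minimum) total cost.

A cheapest plan:
  P–W: 5 × €6 = €30
  Q–W: 35 × €2 = €70
  Q–X: 10 × €1 = €10
Total = 30 + 70 + 10 = €110.

110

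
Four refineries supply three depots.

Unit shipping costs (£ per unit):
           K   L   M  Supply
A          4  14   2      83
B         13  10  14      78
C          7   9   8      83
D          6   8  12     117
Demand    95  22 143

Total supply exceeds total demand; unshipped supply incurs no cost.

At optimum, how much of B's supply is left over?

78

An optimal plan:
  A to M: 83 × £2 = £166
  C to M: 60 × £8 = £480
  D to K: 95 × £6 = £570
  D to L: 22 × £8 = £176
Total cost = £1392.
B ships 0 of its 78, leaving 78.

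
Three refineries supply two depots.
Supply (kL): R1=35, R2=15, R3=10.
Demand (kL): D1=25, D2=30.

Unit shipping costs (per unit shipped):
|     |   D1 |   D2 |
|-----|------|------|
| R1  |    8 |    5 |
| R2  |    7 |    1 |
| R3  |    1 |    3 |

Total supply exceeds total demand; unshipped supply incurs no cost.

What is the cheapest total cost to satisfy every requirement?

220

A cheapest plan:
  R1–D1: 15 × 8 = 120
  R1–D2: 15 × 5 = 75
  R2–D2: 15 × 1 = 15
  R3–D1: 10 × 1 = 10
Total = 120 + 75 + 15 + 10 = 220.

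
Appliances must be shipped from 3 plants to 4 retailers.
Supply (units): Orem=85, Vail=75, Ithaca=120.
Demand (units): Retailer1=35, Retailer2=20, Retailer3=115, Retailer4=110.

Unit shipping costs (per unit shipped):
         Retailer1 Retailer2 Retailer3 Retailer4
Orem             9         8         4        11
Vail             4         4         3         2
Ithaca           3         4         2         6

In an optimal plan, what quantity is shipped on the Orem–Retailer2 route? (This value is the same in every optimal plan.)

Solving gives:
  Orem–Retailer3: 85 × 4 = 340
  Vail–Retailer4: 75 × 2 = 150
  Ithaca–Retailer1: 35 × 3 = 105
  Ithaca–Retailer2: 20 × 4 = 80
  Ithaca–Retailer3: 30 × 2 = 60
  Ithaca–Retailer4: 35 × 6 = 210
Total cost = 945.
The route Orem→Retailer2 is not used.

0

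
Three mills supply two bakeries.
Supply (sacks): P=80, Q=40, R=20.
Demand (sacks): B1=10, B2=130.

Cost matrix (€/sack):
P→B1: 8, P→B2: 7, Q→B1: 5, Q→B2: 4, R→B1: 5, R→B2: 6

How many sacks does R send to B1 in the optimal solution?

10

Solving gives:
  P–B2: 80 sacks
  Q–B2: 40 sacks
  R–B1: 10 sacks
  R–B2: 10 sacks
Total cost = €830.
So R→B1 carries 10 sacks.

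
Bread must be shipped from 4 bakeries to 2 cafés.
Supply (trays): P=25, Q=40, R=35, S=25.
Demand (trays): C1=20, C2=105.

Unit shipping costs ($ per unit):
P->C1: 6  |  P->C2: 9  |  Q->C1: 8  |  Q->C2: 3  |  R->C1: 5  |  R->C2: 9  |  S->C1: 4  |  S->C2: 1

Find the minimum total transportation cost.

605

Optimal allocation:
  P–C2: 25 × $9 = $225
  Q–C2: 40 × $3 = $120
  R–C1: 20 × $5 = $100
  R–C2: 15 × $9 = $135
  S–C2: 25 × $1 = $25
Total = 225 + 120 + 100 + 135 + 25 = $605.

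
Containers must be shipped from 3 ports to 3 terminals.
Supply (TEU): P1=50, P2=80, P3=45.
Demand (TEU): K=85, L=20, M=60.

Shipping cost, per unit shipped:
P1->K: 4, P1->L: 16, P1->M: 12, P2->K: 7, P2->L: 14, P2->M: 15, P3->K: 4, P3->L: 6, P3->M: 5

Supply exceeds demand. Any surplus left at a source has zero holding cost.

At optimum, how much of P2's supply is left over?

An optimal plan:
  P1->K: 35 × 4 = 140
  P1->M: 15 × 12 = 180
  P2->K: 50 × 7 = 350
  P2->L: 20 × 14 = 280
  P3->M: 45 × 5 = 225
Total cost = 1175.
P2 ships 70 of its 80, leaving 10.

10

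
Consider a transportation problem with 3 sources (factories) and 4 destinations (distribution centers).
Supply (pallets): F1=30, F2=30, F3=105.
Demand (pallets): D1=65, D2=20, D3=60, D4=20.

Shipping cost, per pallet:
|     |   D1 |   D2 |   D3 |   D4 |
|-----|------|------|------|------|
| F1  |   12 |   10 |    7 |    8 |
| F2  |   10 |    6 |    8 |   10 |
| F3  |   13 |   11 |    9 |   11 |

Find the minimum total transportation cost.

1615

Optimal allocation:
  F1 to D3: 10 × 7 = 70
  F1 to D4: 20 × 8 = 160
  F2 to D1: 10 × 10 = 100
  F2 to D2: 20 × 6 = 120
  F3 to D1: 55 × 13 = 715
  F3 to D3: 50 × 9 = 450
Total = 70 + 160 + 100 + 120 + 715 + 450 = 1615.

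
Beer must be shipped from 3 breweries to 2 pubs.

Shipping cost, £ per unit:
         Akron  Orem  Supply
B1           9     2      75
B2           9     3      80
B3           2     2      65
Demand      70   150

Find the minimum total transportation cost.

550

A cheapest plan:
  B1→Orem: 75 × £2 = £150
  B2→Akron: 5 × £9 = £45
  B2→Orem: 75 × £3 = £225
  B3→Akron: 65 × £2 = £130
Total = 150 + 45 + 225 + 130 = £550.
(Supply check: B1 ships 75; B2 ships 80; B3 ships 65.)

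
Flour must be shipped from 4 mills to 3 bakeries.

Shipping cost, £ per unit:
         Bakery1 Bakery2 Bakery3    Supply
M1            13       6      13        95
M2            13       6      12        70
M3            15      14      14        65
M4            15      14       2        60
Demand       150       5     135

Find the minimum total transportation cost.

3130

Optimal allocation:
  M1 to Bakery1: 90 × £13 = £1170
  M1 to Bakery2: 5 × £6 = £30
  M2 to Bakery3: 70 × £12 = £840
  M3 to Bakery1: 60 × £15 = £900
  M3 to Bakery3: 5 × £14 = £70
  M4 to Bakery3: 60 × £2 = £120
Total = 1170 + 30 + 840 + 900 + 70 + 120 = £3130.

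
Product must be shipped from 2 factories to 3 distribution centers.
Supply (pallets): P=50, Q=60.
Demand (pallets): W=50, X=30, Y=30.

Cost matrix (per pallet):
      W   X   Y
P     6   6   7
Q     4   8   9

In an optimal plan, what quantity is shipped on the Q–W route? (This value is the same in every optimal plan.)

Solving gives:
  P to X: 30 × 6 = 180
  P to Y: 20 × 7 = 140
  Q to W: 50 × 4 = 200
  Q to Y: 10 × 9 = 90
Total cost = 610.
So Q→W carries 50 pallets.

50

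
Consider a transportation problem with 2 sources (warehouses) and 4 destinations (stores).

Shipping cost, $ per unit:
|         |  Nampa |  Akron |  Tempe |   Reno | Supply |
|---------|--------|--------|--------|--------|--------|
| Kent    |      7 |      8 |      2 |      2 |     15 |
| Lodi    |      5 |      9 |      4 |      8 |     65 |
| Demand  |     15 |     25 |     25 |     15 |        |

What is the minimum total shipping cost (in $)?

One minimum-cost allocation:
  Kent→Reno: 15 × $2 = $30
  Lodi→Nampa: 15 × $5 = $75
  Lodi→Akron: 25 × $9 = $225
  Lodi→Tempe: 25 × $4 = $100
Total = 30 + 75 + 225 + 100 = $430.
(Supply check: Kent ships 15; Lodi ships 65.)

430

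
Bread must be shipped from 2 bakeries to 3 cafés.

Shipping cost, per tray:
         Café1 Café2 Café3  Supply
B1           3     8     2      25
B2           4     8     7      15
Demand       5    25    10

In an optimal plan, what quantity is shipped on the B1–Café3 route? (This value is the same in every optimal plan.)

10

Optimal shipments:
  B1–Café1: 5 × 3 = 15
  B1–Café2: 10 × 8 = 80
  B1–Café3: 10 × 2 = 20
  B2–Café2: 15 × 8 = 120
Total cost = 235.
So B1→Café3 carries 10 trays.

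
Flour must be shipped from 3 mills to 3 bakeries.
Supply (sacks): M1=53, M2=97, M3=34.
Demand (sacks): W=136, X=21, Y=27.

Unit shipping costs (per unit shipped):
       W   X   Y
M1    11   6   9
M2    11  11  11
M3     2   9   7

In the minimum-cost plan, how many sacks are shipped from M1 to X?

Solving gives:
  M1→W: 5 × 11 = 55
  M1→X: 21 × 6 = 126
  M1→Y: 27 × 9 = 243
  M2→W: 97 × 11 = 1067
  M3→W: 34 × 2 = 68
Total cost = 1559.
So M1→X carries 21 sacks.

21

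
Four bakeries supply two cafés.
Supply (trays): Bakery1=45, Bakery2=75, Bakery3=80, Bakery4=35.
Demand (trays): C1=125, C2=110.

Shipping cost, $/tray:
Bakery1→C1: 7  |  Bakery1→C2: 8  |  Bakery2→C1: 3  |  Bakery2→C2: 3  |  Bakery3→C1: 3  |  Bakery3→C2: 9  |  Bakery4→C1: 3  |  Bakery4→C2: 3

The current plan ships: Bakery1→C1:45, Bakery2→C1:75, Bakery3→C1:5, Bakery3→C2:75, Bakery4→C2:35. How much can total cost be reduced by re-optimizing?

450

Current plan cost = 45·7 + 75·3 + 5·3 + 75·9 + 35·3 = $1335.
Optimal plan:
  Bakery1 to C1: 45 × $7 = $315
  Bakery2 to C2: 75 × $3 = $225
  Bakery3 to C1: 80 × $3 = $240
  Bakery4 to C2: 35 × $3 = $105
Optimal cost = $885.
Saving = 1335 − 885 = $450.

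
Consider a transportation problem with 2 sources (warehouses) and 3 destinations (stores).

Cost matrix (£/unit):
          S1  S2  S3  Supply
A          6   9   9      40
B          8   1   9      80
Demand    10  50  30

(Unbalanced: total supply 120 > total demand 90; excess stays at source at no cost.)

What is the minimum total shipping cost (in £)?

380

One minimum-cost allocation:
  A->S1: 10 × £6 = £60
  A->S3: 30 × £9 = £270
  B->S2: 50 × £1 = £50
Total = 60 + 270 + 50 = £380.
(Supply check: A ships 40; B ships 50.)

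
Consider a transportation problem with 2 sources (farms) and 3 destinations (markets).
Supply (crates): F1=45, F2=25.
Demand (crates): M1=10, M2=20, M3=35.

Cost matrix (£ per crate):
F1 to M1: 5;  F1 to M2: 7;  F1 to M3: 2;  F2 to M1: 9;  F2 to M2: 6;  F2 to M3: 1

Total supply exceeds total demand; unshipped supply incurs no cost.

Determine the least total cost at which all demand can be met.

235

One minimum-cost allocation:
  F1 to M1: 10 × £5 = £50
  F1 to M2: 20 × £7 = £140
  F1 to M3: 10 × £2 = £20
  F2 to M3: 25 × £1 = £25
Total = 50 + 140 + 20 + 25 = £235.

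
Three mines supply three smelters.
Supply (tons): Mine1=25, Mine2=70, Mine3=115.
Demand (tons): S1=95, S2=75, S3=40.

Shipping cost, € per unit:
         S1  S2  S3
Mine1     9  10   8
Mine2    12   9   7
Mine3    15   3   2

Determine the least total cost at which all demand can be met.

1370

An optimal shipping plan:
  Mine1–S1: 25 × €9 = €225
  Mine2–S1: 70 × €12 = €840
  Mine3–S2: 75 × €3 = €225
  Mine3–S3: 40 × €2 = €80
Total = 225 + 840 + 225 + 80 = €1370.
(Supply check: Mine1 ships 25; Mine2 ships 70; Mine3 ships 115.)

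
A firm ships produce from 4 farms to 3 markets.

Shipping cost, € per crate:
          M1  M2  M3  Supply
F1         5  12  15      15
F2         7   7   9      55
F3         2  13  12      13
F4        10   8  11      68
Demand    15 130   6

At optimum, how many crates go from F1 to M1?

2

Optimal shipments:
  F1->M1: 2 × €5 = €10
  F1->M2: 13 × €12 = €156
  F2->M2: 49 × €7 = €343
  F2->M3: 6 × €9 = €54
  F3->M1: 13 × €2 = €26
  F4->M2: 68 × €8 = €544
Total cost = €1133.
So F1→M1 carries 2 crates.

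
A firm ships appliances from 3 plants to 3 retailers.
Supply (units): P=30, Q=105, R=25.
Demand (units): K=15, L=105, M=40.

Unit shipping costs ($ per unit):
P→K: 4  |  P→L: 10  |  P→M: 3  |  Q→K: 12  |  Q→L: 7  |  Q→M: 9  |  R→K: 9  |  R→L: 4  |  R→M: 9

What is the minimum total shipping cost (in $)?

An optimal shipping plan:
  P→K: 15 × $4 = $60
  P→M: 15 × $3 = $45
  Q→L: 80 × $7 = $560
  Q→M: 25 × $9 = $225
  R→L: 25 × $4 = $100
Total = 60 + 45 + 560 + 225 + 100 = $990.

990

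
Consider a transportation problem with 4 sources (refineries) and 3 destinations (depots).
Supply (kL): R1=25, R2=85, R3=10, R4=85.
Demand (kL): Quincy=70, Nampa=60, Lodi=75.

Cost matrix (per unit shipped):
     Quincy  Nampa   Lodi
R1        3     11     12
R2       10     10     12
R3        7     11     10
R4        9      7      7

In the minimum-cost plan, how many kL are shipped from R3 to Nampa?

0

Solving gives:
  R1->Quincy: 25 × 3 = 75
  R2->Quincy: 35 × 10 = 350
  R2->Nampa: 50 × 10 = 500
  R3->Quincy: 10 × 7 = 70
  R4->Nampa: 10 × 7 = 70
  R4->Lodi: 75 × 7 = 525
Total cost = 1590.
The route R3→Nampa is not used.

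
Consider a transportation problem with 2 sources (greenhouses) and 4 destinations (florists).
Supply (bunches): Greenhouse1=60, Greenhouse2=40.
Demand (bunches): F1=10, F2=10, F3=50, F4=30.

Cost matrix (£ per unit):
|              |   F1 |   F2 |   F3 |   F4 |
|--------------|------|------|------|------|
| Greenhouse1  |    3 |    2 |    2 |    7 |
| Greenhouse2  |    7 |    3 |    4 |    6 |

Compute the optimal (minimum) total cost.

A cheapest plan:
  Greenhouse1→F1: 10 × £3 = £30
  Greenhouse1→F3: 50 × £2 = £100
  Greenhouse2→F2: 10 × £3 = £30
  Greenhouse2→F4: 30 × £6 = £180
Total = 30 + 100 + 30 + 180 = £340.
(Supply check: Greenhouse1 ships 60; Greenhouse2 ships 40.)

340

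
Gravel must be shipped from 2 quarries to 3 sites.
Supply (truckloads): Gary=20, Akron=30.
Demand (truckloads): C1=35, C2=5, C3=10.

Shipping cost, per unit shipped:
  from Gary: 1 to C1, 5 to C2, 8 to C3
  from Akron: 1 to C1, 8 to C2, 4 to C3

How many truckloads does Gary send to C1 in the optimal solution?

The minimum-cost plan:
  Gary to C1: 15 × 1 = 15
  Gary to C2: 5 × 5 = 25
  Akron to C1: 20 × 1 = 20
  Akron to C3: 10 × 4 = 40
Total cost = 100.
So Gary→C1 carries 15 truckloads.

15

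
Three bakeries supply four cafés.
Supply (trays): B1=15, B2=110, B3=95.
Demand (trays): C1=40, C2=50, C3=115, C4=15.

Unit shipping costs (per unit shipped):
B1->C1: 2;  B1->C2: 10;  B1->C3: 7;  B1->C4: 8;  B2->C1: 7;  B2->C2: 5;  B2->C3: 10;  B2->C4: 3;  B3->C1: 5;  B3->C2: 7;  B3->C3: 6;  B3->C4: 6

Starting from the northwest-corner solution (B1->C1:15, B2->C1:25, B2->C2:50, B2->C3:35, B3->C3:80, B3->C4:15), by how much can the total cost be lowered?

105

Current plan cost = 15·2 + 25·7 + 50·5 + 35·10 + 80·6 + 15·6 = 1375.
Optimal plan:
  B1–C1: 15 trays
  B2–C1: 25 trays
  B2–C2: 50 trays
  B2–C3: 20 trays
  B2–C4: 15 trays
  B3–C3: 95 trays
Optimal cost = 1270.
Saving = 1375 − 1270 = 105.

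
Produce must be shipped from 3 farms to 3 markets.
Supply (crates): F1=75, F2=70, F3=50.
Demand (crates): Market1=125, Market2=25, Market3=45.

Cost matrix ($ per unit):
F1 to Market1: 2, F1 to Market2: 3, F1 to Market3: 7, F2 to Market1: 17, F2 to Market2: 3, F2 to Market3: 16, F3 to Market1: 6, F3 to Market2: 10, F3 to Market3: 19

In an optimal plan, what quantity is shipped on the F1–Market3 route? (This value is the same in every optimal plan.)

0

Solving gives:
  F1→Market1: 75 × $2 = $150
  F2→Market2: 25 × $3 = $75
  F2→Market3: 45 × $16 = $720
  F3→Market1: 50 × $6 = $300
Total cost = $1245.
The route F1→Market3 is not used.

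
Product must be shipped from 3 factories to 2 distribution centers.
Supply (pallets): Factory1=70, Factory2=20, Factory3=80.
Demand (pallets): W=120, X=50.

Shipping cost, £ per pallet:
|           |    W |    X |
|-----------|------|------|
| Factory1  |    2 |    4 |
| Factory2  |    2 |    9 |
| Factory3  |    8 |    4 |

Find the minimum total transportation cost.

One minimum-cost allocation:
  Factory1→W: 70 × £2 = £140
  Factory2→W: 20 × £2 = £40
  Factory3→W: 30 × £8 = £240
  Factory3→X: 50 × £4 = £200
Total = 140 + 40 + 240 + 200 = £620.

620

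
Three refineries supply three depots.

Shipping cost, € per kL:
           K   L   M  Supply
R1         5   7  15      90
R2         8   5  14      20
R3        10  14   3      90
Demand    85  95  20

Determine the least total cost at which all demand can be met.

1460

A cheapest plan:
  R1→K: 15 × €5 = €75
  R1→L: 75 × €7 = €525
  R2→L: 20 × €5 = €100
  R3→K: 70 × €10 = €700
  R3→M: 20 × €3 = €60
Total = 75 + 525 + 100 + 700 + 60 = €1460.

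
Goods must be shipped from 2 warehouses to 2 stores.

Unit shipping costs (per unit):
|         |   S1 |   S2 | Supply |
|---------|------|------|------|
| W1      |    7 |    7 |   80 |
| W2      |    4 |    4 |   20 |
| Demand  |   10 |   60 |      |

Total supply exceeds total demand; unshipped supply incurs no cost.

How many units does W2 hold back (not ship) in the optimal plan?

Minimum-cost shipments:
  W1->S1: 10 × 7 = 70
  W1->S2: 40 × 7 = 280
  W2->S2: 20 × 4 = 80
Total cost = 430.
W2 ships 20 of its 20, leaving 0.

0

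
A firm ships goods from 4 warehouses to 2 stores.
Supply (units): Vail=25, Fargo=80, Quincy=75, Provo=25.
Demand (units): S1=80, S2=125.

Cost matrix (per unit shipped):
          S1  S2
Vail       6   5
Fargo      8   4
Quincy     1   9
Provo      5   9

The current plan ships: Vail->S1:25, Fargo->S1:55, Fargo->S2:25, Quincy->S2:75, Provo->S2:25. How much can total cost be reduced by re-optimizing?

865

Current plan cost = 25·6 + 55·8 + 25·4 + 75·9 + 25·9 = 1590.
Optimal plan:
  Vail to S2: 25 × 5 = 125
  Fargo to S2: 80 × 4 = 320
  Quincy to S1: 75 × 1 = 75
  Provo to S1: 5 × 5 = 25
  Provo to S2: 20 × 9 = 180
Optimal cost = 725.
Saving = 1590 − 725 = 865.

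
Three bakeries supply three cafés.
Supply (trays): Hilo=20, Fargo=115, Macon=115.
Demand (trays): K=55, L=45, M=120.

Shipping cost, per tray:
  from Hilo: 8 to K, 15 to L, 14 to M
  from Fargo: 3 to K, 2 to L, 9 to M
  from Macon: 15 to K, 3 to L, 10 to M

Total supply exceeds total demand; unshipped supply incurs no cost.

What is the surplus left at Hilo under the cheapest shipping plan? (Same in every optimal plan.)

Minimum-cost shipments:
  Fargo to K: 55 × 3 = 165
  Fargo to L: 45 × 2 = 90
  Fargo to M: 15 × 9 = 135
  Macon to M: 105 × 10 = 1050
Total cost = 1440.
Hilo ships 0 of its 20, leaving 20.

20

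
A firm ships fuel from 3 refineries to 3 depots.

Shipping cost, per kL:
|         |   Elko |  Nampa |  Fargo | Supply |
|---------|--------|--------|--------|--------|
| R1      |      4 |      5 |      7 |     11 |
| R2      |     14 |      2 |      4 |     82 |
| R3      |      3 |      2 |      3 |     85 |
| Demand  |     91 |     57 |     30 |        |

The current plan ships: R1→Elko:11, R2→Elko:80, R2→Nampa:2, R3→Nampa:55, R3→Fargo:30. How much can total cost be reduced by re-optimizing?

855

Current plan cost = 11·4 + 80·14 + 2·2 + 55·2 + 30·3 = 1368.
Optimal plan:
  R1->Elko: 11 kL
  R2->Nampa: 57 kL
  R2->Fargo: 25 kL
  R3->Elko: 80 kL
  R3->Fargo: 5 kL
Optimal cost = 513.
Saving = 1368 − 513 = 855.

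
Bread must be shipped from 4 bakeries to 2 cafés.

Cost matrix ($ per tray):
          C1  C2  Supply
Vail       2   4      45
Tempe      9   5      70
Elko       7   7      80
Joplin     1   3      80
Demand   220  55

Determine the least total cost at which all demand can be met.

A cheapest plan:
  Vail->C1: 45 × $2 = $90
  Tempe->C1: 15 × $9 = $135
  Tempe->C2: 55 × $5 = $275
  Elko->C1: 80 × $7 = $560
  Joplin->C1: 80 × $1 = $80
Total = 90 + 135 + 275 + 560 + 80 = $1140.

1140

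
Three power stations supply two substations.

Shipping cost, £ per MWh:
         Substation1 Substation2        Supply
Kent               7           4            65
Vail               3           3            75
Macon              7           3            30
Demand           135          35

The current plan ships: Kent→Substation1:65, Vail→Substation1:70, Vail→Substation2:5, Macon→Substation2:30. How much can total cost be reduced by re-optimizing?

15

Current plan cost = 65·7 + 70·3 + 5·3 + 30·3 = £770.
Optimal plan:
  Kent–Substation1: 60 × £7 = £420
  Kent–Substation2: 5 × £4 = £20
  Vail–Substation1: 75 × £3 = £225
  Macon–Substation2: 30 × £3 = £90
Optimal cost = £755.
Saving = 770 − 755 = £15.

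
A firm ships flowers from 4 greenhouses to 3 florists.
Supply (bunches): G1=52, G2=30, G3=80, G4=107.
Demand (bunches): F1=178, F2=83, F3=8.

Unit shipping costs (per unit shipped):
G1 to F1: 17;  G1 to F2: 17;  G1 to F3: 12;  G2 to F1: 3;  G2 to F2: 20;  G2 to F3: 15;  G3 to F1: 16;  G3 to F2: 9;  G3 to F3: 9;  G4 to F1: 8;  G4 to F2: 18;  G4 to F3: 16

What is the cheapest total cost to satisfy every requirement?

One minimum-cost allocation:
  G1–F1: 41 × 17 = 697
  G1–F2: 3 × 17 = 51
  G1–F3: 8 × 12 = 96
  G2–F1: 30 × 3 = 90
  G3–F2: 80 × 9 = 720
  G4–F1: 107 × 8 = 856
Total = 697 + 51 + 96 + 90 + 720 + 856 = 2510.
(Supply check: G1 ships 52; G2 ships 30; G3 ships 80; G4 ships 107.)

2510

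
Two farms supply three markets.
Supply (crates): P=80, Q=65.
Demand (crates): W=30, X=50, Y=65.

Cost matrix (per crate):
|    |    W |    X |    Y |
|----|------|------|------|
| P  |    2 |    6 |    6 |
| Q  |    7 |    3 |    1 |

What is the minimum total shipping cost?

One minimum-cost allocation:
  P→W: 30 × 2 = 60
  P→X: 50 × 6 = 300
  Q→Y: 65 × 1 = 65
Total = 60 + 300 + 65 = 425.

425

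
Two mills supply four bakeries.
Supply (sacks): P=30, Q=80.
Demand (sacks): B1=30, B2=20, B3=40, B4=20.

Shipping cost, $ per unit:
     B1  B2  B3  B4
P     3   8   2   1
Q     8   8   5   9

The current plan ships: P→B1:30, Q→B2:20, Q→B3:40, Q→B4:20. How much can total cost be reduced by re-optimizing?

60

Current plan cost = 30·3 + 20·8 + 40·5 + 20·9 = $630.
Optimal plan:
  P to B1: 10 sacks
  P to B4: 20 sacks
  Q to B1: 20 sacks
  Q to B2: 20 sacks
  Q to B3: 40 sacks
Optimal cost = $570.
Saving = 630 − 570 = $60.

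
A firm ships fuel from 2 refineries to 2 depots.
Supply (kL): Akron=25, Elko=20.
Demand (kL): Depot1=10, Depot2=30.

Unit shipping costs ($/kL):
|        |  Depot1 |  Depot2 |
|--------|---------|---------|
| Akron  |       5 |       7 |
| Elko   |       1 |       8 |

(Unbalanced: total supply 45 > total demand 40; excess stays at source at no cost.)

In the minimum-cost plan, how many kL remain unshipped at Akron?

An optimal plan:
  Akron–Depot2: 25 × $7 = $175
  Elko–Depot1: 10 × $1 = $10
  Elko–Depot2: 5 × $8 = $40
Total cost = $225.
Akron ships 25 of its 25, leaving 0.

0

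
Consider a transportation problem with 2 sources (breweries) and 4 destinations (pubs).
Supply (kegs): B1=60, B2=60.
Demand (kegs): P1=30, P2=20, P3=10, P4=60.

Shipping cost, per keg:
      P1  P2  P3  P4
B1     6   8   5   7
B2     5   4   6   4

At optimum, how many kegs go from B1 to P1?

30

Solving gives:
  B1–P1: 30 × 6 = 180
  B1–P3: 10 × 5 = 50
  B1–P4: 20 × 7 = 140
  B2–P2: 20 × 4 = 80
  B2–P4: 40 × 4 = 160
Total cost = 610.
So B1→P1 carries 30 kegs.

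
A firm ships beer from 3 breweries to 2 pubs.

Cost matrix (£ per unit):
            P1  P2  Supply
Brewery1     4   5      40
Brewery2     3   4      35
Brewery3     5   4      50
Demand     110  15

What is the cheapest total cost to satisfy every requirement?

500

A cheapest plan:
  Brewery1->P1: 40 kegs
  Brewery2->P1: 35 kegs
  Brewery3->P1: 35 kegs
  Brewery3->P2: 15 kegs
Total cost = £500.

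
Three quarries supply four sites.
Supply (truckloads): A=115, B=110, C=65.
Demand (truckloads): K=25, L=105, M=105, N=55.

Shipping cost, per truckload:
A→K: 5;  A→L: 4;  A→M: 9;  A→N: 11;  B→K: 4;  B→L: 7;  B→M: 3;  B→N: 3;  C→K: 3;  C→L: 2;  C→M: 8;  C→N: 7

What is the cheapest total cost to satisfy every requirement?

1195

An optimal shipping plan:
  A→L: 105 × 4 = 420
  A→M: 10 × 9 = 90
  B→M: 95 × 3 = 285
  B→N: 15 × 3 = 45
  C→K: 25 × 3 = 75
  C→N: 40 × 7 = 280
Total = 420 + 90 + 285 + 45 + 75 + 280 = 1195.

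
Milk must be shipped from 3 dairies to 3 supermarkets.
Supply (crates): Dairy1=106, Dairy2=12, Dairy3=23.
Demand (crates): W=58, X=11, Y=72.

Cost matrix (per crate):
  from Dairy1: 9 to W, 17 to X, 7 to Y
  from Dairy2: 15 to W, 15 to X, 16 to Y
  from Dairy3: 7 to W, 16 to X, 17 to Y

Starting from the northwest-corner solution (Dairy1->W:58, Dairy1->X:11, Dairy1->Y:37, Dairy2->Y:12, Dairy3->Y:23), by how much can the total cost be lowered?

400

Current plan cost = 58·9 + 11·17 + 37·7 + 12·16 + 23·17 = 1551.
Optimal plan:
  Dairy1->W: 34 × 9 = 306
  Dairy1->Y: 72 × 7 = 504
  Dairy2->W: 1 × 15 = 15
  Dairy2->X: 11 × 15 = 165
  Dairy3->W: 23 × 7 = 161
Optimal cost = 1151.
Saving = 1551 − 1151 = 400.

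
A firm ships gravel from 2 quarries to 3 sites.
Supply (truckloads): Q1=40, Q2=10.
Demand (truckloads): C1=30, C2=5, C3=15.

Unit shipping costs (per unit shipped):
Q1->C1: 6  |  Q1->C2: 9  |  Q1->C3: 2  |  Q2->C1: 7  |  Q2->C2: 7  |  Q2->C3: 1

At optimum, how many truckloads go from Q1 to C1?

Solving gives:
  Q1 to C1: 30 truckloads
  Q1 to C3: 10 truckloads
  Q2 to C2: 5 truckloads
  Q2 to C3: 5 truckloads
Total cost = 240.
So Q1→C1 carries 30 truckloads.

30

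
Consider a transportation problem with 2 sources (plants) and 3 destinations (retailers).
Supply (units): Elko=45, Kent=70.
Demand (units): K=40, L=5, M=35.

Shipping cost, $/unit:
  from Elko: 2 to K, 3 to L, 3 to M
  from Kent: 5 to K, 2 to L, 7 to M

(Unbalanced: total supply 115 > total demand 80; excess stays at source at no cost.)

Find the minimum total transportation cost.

A cheapest plan:
  Elko–K: 10 × $2 = $20
  Elko–M: 35 × $3 = $105
  Kent–K: 30 × $5 = $150
  Kent–L: 5 × $2 = $10
Total = 20 + 105 + 150 + 10 = $285.
(Supply check: Elko ships 45; Kent ships 35.)

285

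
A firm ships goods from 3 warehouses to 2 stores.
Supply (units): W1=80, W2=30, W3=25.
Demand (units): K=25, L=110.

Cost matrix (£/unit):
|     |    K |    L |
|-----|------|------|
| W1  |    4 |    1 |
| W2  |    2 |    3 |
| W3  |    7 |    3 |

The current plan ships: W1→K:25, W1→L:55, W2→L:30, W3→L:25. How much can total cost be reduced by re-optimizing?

Current plan cost = 25·4 + 55·1 + 30·3 + 25·3 = £320.
Optimal plan:
  W1->L: 80 units
  W2->K: 25 units
  W2->L: 5 units
  W3->L: 25 units
Optimal cost = £220.
Saving = 320 − 220 = £100.

100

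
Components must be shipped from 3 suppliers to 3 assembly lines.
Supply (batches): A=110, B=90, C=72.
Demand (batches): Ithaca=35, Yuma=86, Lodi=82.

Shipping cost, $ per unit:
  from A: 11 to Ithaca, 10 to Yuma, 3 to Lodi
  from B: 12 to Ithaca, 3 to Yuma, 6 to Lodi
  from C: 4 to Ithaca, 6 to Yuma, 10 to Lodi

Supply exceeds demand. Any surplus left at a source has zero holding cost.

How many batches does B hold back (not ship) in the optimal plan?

4

Minimum-cost shipments:
  A–Lodi: 82 × $3 = $246
  B–Yuma: 86 × $3 = $258
  C–Ithaca: 35 × $4 = $140
Total cost = $644.
B ships 86 of its 90, leaving 4.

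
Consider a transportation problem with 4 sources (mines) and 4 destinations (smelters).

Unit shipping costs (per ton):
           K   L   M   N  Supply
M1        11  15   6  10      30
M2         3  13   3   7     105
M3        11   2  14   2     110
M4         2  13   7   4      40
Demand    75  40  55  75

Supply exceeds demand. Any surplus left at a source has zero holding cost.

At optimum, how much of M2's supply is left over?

10

An optimal plan:
  M2 to K: 40 × 3 = 120
  M2 to M: 55 × 3 = 165
  M3 to L: 40 × 2 = 80
  M3 to N: 70 × 2 = 140
  M4 to K: 35 × 2 = 70
  M4 to N: 5 × 4 = 20
Total cost = 595.
M2 ships 95 of its 105, leaving 10.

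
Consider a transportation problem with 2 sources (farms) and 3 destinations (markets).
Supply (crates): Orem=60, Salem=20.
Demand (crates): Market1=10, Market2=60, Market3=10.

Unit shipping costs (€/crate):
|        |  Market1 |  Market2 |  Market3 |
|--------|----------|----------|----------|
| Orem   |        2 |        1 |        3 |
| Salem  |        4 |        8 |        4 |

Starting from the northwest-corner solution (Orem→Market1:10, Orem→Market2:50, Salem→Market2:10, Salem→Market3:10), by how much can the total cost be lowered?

50

Current plan cost = 10·2 + 50·1 + 10·8 + 10·4 = €190.
Optimal plan:
  Orem to Market2: 60 × €1 = €60
  Salem to Market1: 10 × €4 = €40
  Salem to Market3: 10 × €4 = €40
Optimal cost = €140.
Saving = 190 − 140 = €50.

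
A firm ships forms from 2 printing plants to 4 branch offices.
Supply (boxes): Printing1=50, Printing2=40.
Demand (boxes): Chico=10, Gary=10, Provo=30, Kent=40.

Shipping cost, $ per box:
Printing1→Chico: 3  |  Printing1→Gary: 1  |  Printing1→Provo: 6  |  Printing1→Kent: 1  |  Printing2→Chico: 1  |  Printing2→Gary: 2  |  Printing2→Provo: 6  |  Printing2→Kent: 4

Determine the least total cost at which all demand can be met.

240

An optimal shipping plan:
  Printing1->Gary: 10 × $1 = $10
  Printing1->Kent: 40 × $1 = $40
  Printing2->Chico: 10 × $1 = $10
  Printing2->Provo: 30 × $6 = $180
Total = 10 + 40 + 10 + 180 = $240.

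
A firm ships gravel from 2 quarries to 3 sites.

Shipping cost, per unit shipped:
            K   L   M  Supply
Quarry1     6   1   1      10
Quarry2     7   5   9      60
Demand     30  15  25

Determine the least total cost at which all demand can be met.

One minimum-cost allocation:
  Quarry1 to M: 10 × 1 = 10
  Quarry2 to K: 30 × 7 = 210
  Quarry2 to L: 15 × 5 = 75
  Quarry2 to M: 15 × 9 = 135
Total = 10 + 210 + 75 + 135 = 430.

430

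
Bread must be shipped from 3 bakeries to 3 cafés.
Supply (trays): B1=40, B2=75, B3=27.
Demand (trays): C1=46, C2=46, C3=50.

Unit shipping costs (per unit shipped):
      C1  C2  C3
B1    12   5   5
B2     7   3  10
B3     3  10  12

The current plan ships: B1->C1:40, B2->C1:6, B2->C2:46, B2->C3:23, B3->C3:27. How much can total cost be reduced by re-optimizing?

562

Current plan cost = 40·12 + 6·7 + 46·3 + 23·10 + 27·12 = 1214.
Optimal plan:
  B1->C3: 40 trays
  B2->C1: 19 trays
  B2->C2: 46 trays
  B2->C3: 10 trays
  B3->C1: 27 trays
Optimal cost = 652.
Saving = 1214 − 652 = 562.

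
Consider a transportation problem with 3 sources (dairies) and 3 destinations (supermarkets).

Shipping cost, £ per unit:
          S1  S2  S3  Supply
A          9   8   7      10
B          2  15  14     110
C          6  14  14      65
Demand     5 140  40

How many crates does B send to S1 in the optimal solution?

The minimum-cost plan:
  A→S3: 10 crates
  B→S1: 5 crates
  B→S2: 75 crates
  B→S3: 30 crates
  C→S2: 65 crates
Total cost = £2535.
So B→S1 carries 5 crates.

5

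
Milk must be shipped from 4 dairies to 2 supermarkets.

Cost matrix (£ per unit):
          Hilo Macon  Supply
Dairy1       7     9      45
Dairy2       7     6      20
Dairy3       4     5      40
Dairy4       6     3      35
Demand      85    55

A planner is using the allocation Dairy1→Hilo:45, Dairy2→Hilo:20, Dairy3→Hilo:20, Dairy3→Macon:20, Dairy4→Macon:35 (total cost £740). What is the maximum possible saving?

40

Current plan cost = 45·7 + 20·7 + 20·4 + 20·5 + 35·3 = £740.
Optimal plan:
  Dairy1–Hilo: 45 × £7 = £315
  Dairy2–Macon: 20 × £6 = £120
  Dairy3–Hilo: 40 × £4 = £160
  Dairy4–Macon: 35 × £3 = £105
Optimal cost = £700.
Saving = 740 − 700 = £40.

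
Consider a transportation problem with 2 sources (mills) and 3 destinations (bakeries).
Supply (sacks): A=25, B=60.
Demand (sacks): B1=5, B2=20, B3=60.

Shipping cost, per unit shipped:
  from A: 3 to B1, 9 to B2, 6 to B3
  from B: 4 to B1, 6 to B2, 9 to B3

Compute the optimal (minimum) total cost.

A cheapest plan:
  A→B3: 25 × 6 = 150
  B→B1: 5 × 4 = 20
  B→B2: 20 × 6 = 120
  B→B3: 35 × 9 = 315
Total = 150 + 20 + 120 + 315 = 605.

605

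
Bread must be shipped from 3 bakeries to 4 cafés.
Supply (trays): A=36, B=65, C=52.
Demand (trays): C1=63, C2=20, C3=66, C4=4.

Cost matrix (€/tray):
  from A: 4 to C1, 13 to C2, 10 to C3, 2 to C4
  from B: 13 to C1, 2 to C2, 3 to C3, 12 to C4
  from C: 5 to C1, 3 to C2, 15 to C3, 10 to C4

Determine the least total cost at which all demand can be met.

A cheapest plan:
  A→C1: 31 × €4 = €124
  A→C3: 1 × €10 = €10
  A→C4: 4 × €2 = €8
  B→C3: 65 × €3 = €195
  C→C1: 32 × €5 = €160
  C→C2: 20 × €3 = €60
Total = 124 + 10 + 8 + 195 + 160 + 60 = €557.
(Supply check: A ships 36; B ships 65; C ships 52.)

557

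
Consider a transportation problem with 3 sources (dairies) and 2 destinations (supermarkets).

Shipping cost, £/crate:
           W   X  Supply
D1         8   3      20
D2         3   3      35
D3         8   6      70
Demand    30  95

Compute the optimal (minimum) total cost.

585

A cheapest plan:
  D1→X: 20 × £3 = £60
  D2→W: 30 × £3 = £90
  D2→X: 5 × £3 = £15
  D3→X: 70 × £6 = £420
Total = 60 + 90 + 15 + 420 = £585.
(Supply check: D1 ships 20; D2 ships 35; D3 ships 70.)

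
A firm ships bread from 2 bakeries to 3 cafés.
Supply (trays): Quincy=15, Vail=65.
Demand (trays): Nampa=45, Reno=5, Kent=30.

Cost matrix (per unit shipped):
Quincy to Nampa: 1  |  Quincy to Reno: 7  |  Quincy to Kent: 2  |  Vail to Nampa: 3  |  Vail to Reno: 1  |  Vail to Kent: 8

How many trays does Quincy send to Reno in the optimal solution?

0

Solving gives:
  Quincy–Kent: 15 × 2 = 30
  Vail–Nampa: 45 × 3 = 135
  Vail–Reno: 5 × 1 = 5
  Vail–Kent: 15 × 8 = 120
Total cost = 290.
The route Quincy→Reno is not used.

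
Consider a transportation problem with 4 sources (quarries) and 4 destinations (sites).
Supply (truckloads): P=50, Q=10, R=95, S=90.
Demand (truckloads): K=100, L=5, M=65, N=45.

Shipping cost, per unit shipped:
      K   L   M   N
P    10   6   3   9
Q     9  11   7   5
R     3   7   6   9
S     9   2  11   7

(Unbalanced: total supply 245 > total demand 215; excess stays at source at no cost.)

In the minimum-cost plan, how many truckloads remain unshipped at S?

30

An optimal plan:
  P–M: 50 truckloads
  Q–M: 10 truckloads
  R–K: 95 truckloads
  S–K: 5 truckloads
  S–L: 5 truckloads
  S–M: 5 truckloads
  S–N: 45 truckloads
Total cost = 930.
S ships 60 of its 90, leaving 30.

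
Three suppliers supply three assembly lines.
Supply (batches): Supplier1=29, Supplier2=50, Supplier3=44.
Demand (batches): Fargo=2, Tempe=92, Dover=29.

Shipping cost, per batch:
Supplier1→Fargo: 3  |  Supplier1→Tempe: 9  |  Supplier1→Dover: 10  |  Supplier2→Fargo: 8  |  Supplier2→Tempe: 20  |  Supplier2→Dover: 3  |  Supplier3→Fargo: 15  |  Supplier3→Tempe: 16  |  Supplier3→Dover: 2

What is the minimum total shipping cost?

1448

Optimal allocation:
  Supplier1->Tempe: 29 × 9 = 261
  Supplier2->Fargo: 2 × 8 = 16
  Supplier2->Tempe: 19 × 20 = 380
  Supplier2->Dover: 29 × 3 = 87
  Supplier3->Tempe: 44 × 16 = 704
Total = 261 + 16 + 380 + 87 + 704 = 1448.
(Supply check: Supplier1 ships 29; Supplier2 ships 50; Supplier3 ships 44.)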